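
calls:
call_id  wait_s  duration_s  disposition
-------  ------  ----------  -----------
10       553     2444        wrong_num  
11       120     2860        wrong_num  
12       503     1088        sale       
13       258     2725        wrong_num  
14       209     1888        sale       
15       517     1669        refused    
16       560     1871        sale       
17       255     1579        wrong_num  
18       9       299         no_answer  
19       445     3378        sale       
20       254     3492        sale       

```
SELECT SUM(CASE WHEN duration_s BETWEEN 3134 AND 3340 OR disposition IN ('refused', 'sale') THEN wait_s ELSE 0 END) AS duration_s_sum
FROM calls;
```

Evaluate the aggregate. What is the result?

call_id=10: ✗
call_id=11: ✗
call_id=12: ✓ → 503
call_id=13: ✗
call_id=14: ✓ → 209
call_id=15: ✓ → 517
call_id=16: ✓ → 560
call_id=17: ✗
call_id=18: ✗
call_id=19: ✓ → 445
call_id=20: ✓ → 254
duration_s_sum = 503 + 209 + 517 + 560 + 445 + 254 = 2488

2488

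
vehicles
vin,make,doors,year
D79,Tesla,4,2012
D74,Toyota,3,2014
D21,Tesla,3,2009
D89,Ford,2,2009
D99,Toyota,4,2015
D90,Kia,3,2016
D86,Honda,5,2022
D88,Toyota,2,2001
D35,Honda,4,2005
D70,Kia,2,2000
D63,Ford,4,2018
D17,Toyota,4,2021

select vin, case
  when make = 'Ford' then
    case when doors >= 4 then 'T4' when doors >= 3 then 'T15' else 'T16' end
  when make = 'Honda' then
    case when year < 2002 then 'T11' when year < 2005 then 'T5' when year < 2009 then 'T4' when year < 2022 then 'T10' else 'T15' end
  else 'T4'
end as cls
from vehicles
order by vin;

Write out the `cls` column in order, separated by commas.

T4, T4, T4, T4, T4, T4, T4, T15, T4, T16, T4, T4

vin=D17: make='Toyota' → outer ELSE → T4
vin=D21: make='Tesla' → outer ELSE → T4
vin=D35: make='Honda' → inner[year < 2009] → T4
vin=D63: make='Ford' → inner[doors >= 4] → T4
vin=D70: make='Kia' → outer ELSE → T4
vin=D74: make='Toyota' → outer ELSE → T4
vin=D79: make='Tesla' → outer ELSE → T4
vin=D86: make='Honda' → inner[ELSE] → T15
vin=D88: make='Toyota' → outer ELSE → T4
vin=D89: make='Ford' → inner[ELSE] → T16
vin=D90: make='Kia' → outer ELSE → T4
vin=D99: make='Toyota' → outer ELSE → T4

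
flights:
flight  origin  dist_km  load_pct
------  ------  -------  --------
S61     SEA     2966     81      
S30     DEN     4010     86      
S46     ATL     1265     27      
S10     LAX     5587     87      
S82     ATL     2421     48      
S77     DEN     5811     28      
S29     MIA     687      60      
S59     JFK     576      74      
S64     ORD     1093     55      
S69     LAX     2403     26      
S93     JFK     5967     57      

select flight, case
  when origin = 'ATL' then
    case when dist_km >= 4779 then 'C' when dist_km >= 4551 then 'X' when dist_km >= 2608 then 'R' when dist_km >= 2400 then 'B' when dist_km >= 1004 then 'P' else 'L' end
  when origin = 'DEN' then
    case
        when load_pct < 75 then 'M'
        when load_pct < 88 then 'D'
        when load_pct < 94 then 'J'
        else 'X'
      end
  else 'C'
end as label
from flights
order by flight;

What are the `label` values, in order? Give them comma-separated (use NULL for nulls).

flight=S10: origin='LAX' → outer ELSE → C
flight=S29: origin='MIA' → outer ELSE → C
flight=S30: origin='DEN' → inner[load_pct < 88] → D
flight=S46: origin='ATL' → inner[dist_km >= 1004] → P
flight=S59: origin='JFK' → outer ELSE → C
flight=S61: origin='SEA' → outer ELSE → C
flight=S64: origin='ORD' → outer ELSE → C
flight=S69: origin='LAX' → outer ELSE → C
flight=S77: origin='DEN' → inner[load_pct < 75] → M
flight=S82: origin='ATL' → inner[dist_km >= 2400] → B
flight=S93: origin='JFK' → outer ELSE → C

C, C, D, P, C, C, C, C, M, B, C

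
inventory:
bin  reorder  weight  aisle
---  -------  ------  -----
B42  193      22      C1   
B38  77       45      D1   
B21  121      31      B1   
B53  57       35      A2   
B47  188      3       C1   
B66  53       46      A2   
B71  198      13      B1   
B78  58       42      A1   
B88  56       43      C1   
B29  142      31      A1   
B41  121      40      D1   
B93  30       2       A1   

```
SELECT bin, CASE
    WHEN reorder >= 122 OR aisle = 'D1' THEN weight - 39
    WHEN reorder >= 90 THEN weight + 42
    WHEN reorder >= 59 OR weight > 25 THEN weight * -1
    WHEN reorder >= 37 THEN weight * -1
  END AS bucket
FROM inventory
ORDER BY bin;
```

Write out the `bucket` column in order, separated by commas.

bin=B21: reorder >= 90 → 73
bin=B29: reorder >= 122 OR aisle = 'D1' → -8
bin=B38: reorder >= 122 OR aisle = 'D1' → 6
bin=B41: reorder >= 122 OR aisle = 'D1' → 1
bin=B42: reorder >= 122 OR aisle = 'D1' → -17
bin=B47: reorder >= 122 OR aisle = 'D1' → -36
bin=B53: reorder >= 59 OR weight > 25 → -35
bin=B66: reorder >= 59 OR weight > 25 → -46
bin=B71: reorder >= 122 OR aisle = 'D1' → -26
bin=B78: reorder >= 59 OR weight > 25 → -42
bin=B88: reorder >= 59 OR weight > 25 → -43
bin=B93: (no match → NULL) → NULL

73, -8, 6, 1, -17, -36, -35, -46, -26, -42, -43, NULL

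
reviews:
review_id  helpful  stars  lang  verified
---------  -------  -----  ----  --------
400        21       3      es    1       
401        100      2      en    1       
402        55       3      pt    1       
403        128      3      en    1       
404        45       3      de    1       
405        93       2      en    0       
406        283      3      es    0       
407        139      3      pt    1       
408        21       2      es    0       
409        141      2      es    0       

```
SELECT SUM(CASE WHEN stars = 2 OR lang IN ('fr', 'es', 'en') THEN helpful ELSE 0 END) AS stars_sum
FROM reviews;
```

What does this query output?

review_id=400: ✓ → 21
review_id=401: ✓ → 100
review_id=402: ✗
review_id=403: ✓ → 128
review_id=404: ✗
review_id=405: ✓ → 93
review_id=406: ✓ → 283
review_id=407: ✗
review_id=408: ✓ → 21
review_id=409: ✓ → 141
stars_sum = 21 + 100 + 128 + 93 + 283 + 21 + 141 = 787

787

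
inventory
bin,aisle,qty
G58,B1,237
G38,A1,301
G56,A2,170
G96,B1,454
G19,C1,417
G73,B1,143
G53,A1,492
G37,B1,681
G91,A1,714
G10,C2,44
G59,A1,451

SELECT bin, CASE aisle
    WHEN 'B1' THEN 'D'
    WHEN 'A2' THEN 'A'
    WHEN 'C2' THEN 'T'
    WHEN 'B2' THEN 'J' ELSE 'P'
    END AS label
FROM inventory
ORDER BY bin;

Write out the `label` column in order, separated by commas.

bin=G10: aisle='C2' → T
bin=G19: ELSE → P
bin=G37: aisle='B1' → D
bin=G38: ELSE → P
bin=G53: ELSE → P
bin=G56: aisle='A2' → A
bin=G58: aisle='B1' → D
bin=G59: ELSE → P
bin=G73: aisle='B1' → D
bin=G91: ELSE → P
bin=G96: aisle='B1' → D

T, P, D, P, P, A, D, P, D, P, D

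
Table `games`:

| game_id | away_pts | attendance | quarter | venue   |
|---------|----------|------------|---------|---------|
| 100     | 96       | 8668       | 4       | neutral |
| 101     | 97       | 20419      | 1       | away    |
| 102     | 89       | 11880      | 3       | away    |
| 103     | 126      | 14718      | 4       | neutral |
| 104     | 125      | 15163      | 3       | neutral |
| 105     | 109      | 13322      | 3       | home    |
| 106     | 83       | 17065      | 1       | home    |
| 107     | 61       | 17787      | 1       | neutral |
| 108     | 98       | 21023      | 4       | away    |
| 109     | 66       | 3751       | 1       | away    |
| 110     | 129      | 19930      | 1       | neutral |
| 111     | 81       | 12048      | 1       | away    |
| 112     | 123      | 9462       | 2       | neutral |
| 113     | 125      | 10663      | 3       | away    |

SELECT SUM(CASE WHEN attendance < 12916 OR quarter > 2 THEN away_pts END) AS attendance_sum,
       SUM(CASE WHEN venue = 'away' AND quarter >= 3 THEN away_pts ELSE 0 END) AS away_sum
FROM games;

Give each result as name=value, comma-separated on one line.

attendance_sum=1038, away_sum=312

[attendance_sum: attendance < 12916 OR quarter > 2]
game_id=100: ✓ → 96
game_id=101: ✗
game_id=102: ✓ → 89
game_id=103: ✓ → 126
game_id=104: ✓ → 125
game_id=105: ✓ → 109
game_id=106: ✗
game_id=107: ✗
game_id=108: ✓ → 98
game_id=109: ✓ → 66
game_id=110: ✗
game_id=111: ✓ → 81
game_id=112: ✓ → 123
game_id=113: ✓ → 125
attendance_sum = 96 + 89 + 126 + 125 + 109 + 98 + 66 + 81 + 123 + 125 = 1038
—
[away_sum: venue = 'away' AND quarter >= 3]
game_id=100: ✗
game_id=101: ✗
game_id=102: ✓ → 89
game_id=103: ✗
game_id=104: ✗
game_id=105: ✗
game_id=106: ✗
game_id=107: ✗
game_id=108: ✓ → 98
game_id=109: ✗
game_id=110: ✗
game_id=111: ✗
game_id=112: ✗
game_id=113: ✓ → 125
away_sum = 89 + 98 + 125 = 312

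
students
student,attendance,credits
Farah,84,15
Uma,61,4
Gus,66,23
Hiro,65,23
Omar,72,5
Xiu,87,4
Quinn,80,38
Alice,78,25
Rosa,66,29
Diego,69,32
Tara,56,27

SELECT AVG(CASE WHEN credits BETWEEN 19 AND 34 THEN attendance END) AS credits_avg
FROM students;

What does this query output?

66.6666666667

student=Farah: ✗
student=Uma: ✗
student=Gus: ✓ → 66
student=Hiro: ✓ → 65
student=Omar: ✗
student=Xiu: ✗
student=Quinn: ✗
student=Alice: ✓ → 78
student=Rosa: ✓ → 66
student=Diego: ✓ → 69
student=Tara: ✓ → 56
credits_avg = (66 + 65 + 78 + 66 + 69 + 56) / 6 = 66.6666666667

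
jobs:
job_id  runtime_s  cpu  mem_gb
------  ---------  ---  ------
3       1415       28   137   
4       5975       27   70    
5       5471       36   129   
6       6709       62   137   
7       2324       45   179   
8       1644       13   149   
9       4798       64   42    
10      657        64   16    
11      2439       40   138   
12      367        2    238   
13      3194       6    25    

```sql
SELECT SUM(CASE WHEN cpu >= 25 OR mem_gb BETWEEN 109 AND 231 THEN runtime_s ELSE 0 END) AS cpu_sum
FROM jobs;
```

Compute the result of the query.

31432

job_id=3: ✓ → 1415
job_id=4: ✓ → 5975
job_id=5: ✓ → 5471
job_id=6: ✓ → 6709
job_id=7: ✓ → 2324
job_id=8: ✓ → 1644
job_id=9: ✓ → 4798
job_id=10: ✓ → 657
job_id=11: ✓ → 2439
job_id=12: ✗
job_id=13: ✗
cpu_sum = 1415 + 5975 + 5471 + 6709 + 2324 + 1644 + 4798 + 657 + 2439 = 31432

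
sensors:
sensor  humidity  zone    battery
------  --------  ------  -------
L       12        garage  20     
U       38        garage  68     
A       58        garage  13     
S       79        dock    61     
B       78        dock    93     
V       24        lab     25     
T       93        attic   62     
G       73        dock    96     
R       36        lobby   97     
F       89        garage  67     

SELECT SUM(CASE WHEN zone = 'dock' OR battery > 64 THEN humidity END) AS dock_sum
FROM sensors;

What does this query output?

sensor=L: ✗
sensor=U: ✓ → 38
sensor=A: ✗
sensor=S: ✓ → 79
sensor=B: ✓ → 78
sensor=V: ✗
sensor=T: ✗
sensor=G: ✓ → 73
sensor=R: ✓ → 36
sensor=F: ✓ → 89
dock_sum = 38 + 79 + 78 + 73 + 36 + 89 = 393

393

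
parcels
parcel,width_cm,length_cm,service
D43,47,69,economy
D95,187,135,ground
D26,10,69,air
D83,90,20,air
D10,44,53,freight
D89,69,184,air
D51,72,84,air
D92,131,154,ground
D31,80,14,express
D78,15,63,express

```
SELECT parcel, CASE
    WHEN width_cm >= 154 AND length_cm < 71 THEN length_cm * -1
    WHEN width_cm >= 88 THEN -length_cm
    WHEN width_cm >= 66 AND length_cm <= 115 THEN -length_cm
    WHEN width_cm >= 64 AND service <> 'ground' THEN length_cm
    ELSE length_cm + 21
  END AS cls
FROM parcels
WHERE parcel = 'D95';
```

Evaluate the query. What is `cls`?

parcel = D95: width_cm=187, length_cm=135, service=ground.
width_cm >= 154 AND length_cm < 71 → false
width_cm >= 88 → true → -135

-135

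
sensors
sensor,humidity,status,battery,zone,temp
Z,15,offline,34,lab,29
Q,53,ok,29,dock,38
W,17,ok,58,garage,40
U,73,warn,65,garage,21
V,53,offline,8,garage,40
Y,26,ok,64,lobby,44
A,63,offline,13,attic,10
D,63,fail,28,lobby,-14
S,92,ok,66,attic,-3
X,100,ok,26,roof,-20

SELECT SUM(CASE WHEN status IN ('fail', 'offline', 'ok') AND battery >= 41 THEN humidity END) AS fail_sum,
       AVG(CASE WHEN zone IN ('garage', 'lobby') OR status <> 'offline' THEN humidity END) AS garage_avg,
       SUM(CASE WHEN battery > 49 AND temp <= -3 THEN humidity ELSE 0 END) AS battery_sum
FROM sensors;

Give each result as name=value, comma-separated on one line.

fail_sum=135, garage_avg=59.625, battery_sum=92

[fail_sum: status IN ('fail', 'offline', 'ok') AND battery >= 41]
sensor=Z: ✗
sensor=Q: ✗
sensor=W: ✓ → 17
sensor=U: ✗
sensor=V: ✗
sensor=Y: ✓ → 26
sensor=A: ✗
sensor=D: ✗
sensor=S: ✓ → 92
sensor=X: ✗
fail_sum = 17 + 26 + 92 = 135
—
[garage_avg: zone IN ('garage', 'lobby') OR status <> 'offline']
sensor=Z: ✗
sensor=Q: ✓ → 53
sensor=W: ✓ → 17
sensor=U: ✓ → 73
sensor=V: ✓ → 53
sensor=Y: ✓ → 26
sensor=A: ✗
sensor=D: ✓ → 63
sensor=S: ✓ → 92
sensor=X: ✓ → 100
garage_avg = (53 + 17 + 73 + 53 + 26 + 63 + 92 + 100) / 8 = 59.625
—
[battery_sum: battery > 49 AND temp <= -3]
sensor=Z: ✗
sensor=Q: ✗
sensor=W: ✗
sensor=U: ✗
sensor=V: ✗
sensor=Y: ✗
sensor=A: ✗
sensor=D: ✗
sensor=S: ✓ → 92
sensor=X: ✗
battery_sum = 92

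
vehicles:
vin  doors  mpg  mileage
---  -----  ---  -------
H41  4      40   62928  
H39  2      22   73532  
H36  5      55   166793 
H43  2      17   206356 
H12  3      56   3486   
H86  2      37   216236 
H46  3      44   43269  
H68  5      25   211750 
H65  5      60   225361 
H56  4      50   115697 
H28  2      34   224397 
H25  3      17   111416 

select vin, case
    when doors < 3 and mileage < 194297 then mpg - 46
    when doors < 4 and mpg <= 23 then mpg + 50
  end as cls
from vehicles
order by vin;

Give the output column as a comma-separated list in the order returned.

NULL, 67, NULL, NULL, -24, NULL, 67, NULL, NULL, NULL, NULL, NULL

vin=H12: (no match → NULL) → NULL
vin=H25: doors < 4 and mpg <= 23 → 67
vin=H28: (no match → NULL) → NULL
vin=H36: (no match → NULL) → NULL
vin=H39: doors < 3 and mileage < 194297 → -24
vin=H41: (no match → NULL) → NULL
vin=H43: doors < 4 and mpg <= 23 → 67
vin=H46: (no match → NULL) → NULL
vin=H56: (no match → NULL) → NULL
vin=H65: (no match → NULL) → NULL
vin=H68: (no match → NULL) → NULL
vin=H86: (no match → NULL) → NULL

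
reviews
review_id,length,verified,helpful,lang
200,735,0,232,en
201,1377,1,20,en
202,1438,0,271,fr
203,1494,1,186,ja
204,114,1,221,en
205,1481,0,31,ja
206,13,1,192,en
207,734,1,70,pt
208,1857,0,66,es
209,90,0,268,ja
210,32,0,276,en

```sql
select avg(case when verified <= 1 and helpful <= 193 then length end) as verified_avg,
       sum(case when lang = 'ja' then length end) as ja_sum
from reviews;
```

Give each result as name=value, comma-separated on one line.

[verified_avg: verified <= 1 and helpful <= 193]
review_id=200: ✗
review_id=201: ✓ → 1377
review_id=202: ✗
review_id=203: ✓ → 1494
review_id=204: ✗
review_id=205: ✓ → 1481
review_id=206: ✓ → 13
review_id=207: ✓ → 734
review_id=208: ✓ → 1857
review_id=209: ✗
review_id=210: ✗
verified_avg = (1377 + 1494 + 1481 + 13 + 734 + 1857) / 6 = 1159.3333333333
—
[ja_sum: lang = 'ja']
review_id=200: ✗
review_id=201: ✗
review_id=202: ✗
review_id=203: ✓ → 1494
review_id=204: ✗
review_id=205: ✓ → 1481
review_id=206: ✗
review_id=207: ✗
review_id=208: ✗
review_id=209: ✓ → 90
review_id=210: ✗
ja_sum = 1494 + 1481 + 90 = 3065

verified_avg=1159.3333333333, ja_sum=3065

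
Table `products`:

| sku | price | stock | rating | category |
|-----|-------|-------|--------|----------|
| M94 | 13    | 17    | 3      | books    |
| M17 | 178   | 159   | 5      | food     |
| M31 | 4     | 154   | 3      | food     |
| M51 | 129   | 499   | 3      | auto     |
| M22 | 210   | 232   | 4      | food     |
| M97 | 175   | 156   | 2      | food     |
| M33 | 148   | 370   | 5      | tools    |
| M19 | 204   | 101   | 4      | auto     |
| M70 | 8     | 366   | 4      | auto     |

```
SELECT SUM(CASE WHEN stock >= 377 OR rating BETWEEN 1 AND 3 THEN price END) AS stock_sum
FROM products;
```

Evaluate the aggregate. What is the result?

321

sku=M94: ✓ → 13
sku=M17: ✗
sku=M31: ✓ → 4
sku=M51: ✓ → 129
sku=M22: ✗
sku=M97: ✓ → 175
sku=M33: ✗
sku=M19: ✗
sku=M70: ✗
stock_sum = 13 + 4 + 129 + 175 = 321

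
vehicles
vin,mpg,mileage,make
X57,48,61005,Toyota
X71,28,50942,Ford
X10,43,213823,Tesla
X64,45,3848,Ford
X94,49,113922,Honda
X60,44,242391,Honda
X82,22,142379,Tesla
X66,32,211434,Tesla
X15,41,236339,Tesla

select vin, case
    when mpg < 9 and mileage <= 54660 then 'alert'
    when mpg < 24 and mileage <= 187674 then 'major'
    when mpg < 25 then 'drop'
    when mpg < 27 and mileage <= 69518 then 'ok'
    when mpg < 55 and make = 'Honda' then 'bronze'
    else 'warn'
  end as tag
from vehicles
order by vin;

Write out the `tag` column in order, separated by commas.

warn, warn, warn, bronze, warn, warn, warn, major, bronze

vin=X10: ELSE → warn
vin=X15: ELSE → warn
vin=X57: ELSE → warn
vin=X60: mpg < 55 and make = 'Honda' → bronze
vin=X64: ELSE → warn
vin=X66: ELSE → warn
vin=X71: ELSE → warn
vin=X82: mpg < 24 and mileage <= 187674 → major
vin=X94: mpg < 55 and make = 'Honda' → bronze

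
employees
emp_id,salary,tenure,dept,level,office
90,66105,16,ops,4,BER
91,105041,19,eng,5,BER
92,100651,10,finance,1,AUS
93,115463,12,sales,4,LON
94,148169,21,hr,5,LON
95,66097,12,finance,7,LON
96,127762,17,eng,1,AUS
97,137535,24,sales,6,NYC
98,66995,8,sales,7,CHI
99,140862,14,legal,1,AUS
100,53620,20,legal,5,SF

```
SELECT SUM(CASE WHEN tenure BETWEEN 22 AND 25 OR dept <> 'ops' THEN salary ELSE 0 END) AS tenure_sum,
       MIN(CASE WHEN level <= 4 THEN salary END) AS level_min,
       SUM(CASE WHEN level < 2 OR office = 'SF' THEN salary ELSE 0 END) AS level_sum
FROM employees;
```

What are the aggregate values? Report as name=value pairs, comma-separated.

[tenure_sum: tenure BETWEEN 22 AND 25 OR dept <> 'ops']
emp_id=90: ✗
emp_id=91: ✓ → 105041
emp_id=92: ✓ → 100651
emp_id=93: ✓ → 115463
emp_id=94: ✓ → 148169
emp_id=95: ✓ → 66097
emp_id=96: ✓ → 127762
emp_id=97: ✓ → 137535
emp_id=98: ✓ → 66995
emp_id=99: ✓ → 140862
emp_id=100: ✓ → 53620
tenure_sum = 105041 + 100651 + 115463 + 148169 + 66097 + 127762 + 137535 + 66995 + 140862 + 53620 = 1062195
—
[level_min: level <= 4]
emp_id=90: ✓ → 66105
emp_id=91: ✗
emp_id=92: ✓ → 100651
emp_id=93: ✓ → 115463
emp_id=94: ✗
emp_id=95: ✗
emp_id=96: ✓ → 127762
emp_id=97: ✗
emp_id=98: ✗
emp_id=99: ✓ → 140862
emp_id=100: ✗
level_min = MIN(66105, 100651, 115463, 127762, 140862) = 66105
—
[level_sum: level < 2 OR office = 'SF']
emp_id=90: ✗
emp_id=91: ✗
emp_id=92: ✓ → 100651
emp_id=93: ✗
emp_id=94: ✗
emp_id=95: ✗
emp_id=96: ✓ → 127762
emp_id=97: ✗
emp_id=98: ✗
emp_id=99: ✓ → 140862
emp_id=100: ✓ → 53620
level_sum = 100651 + 127762 + 140862 + 53620 = 422895

tenure_sum=1062195, level_min=66105, level_sum=422895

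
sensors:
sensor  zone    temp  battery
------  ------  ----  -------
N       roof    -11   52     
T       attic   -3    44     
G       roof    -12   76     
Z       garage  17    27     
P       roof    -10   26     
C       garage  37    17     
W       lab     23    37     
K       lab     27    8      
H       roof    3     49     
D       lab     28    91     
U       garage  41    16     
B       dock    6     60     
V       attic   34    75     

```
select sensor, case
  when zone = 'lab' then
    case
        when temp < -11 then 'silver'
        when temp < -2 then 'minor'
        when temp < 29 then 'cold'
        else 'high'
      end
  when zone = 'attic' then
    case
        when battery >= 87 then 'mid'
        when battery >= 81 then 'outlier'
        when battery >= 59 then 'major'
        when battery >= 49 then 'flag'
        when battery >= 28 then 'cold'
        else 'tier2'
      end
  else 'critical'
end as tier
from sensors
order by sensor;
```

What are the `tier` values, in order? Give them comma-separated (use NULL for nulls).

critical, critical, cold, critical, critical, cold, critical, critical, cold, critical, major, cold, critical

sensor=B: zone='dock' → outer ELSE → critical
sensor=C: zone='garage' → outer ELSE → critical
sensor=D: zone='lab' → inner[temp < 29] → cold
sensor=G: zone='roof' → outer ELSE → critical
sensor=H: zone='roof' → outer ELSE → critical
sensor=K: zone='lab' → inner[temp < 29] → cold
sensor=N: zone='roof' → outer ELSE → critical
sensor=P: zone='roof' → outer ELSE → critical
sensor=T: zone='attic' → inner[battery >= 28] → cold
sensor=U: zone='garage' → outer ELSE → critical
sensor=V: zone='attic' → inner[battery >= 59] → major
sensor=W: zone='lab' → inner[temp < 29] → cold
sensor=Z: zone='garage' → outer ELSE → critical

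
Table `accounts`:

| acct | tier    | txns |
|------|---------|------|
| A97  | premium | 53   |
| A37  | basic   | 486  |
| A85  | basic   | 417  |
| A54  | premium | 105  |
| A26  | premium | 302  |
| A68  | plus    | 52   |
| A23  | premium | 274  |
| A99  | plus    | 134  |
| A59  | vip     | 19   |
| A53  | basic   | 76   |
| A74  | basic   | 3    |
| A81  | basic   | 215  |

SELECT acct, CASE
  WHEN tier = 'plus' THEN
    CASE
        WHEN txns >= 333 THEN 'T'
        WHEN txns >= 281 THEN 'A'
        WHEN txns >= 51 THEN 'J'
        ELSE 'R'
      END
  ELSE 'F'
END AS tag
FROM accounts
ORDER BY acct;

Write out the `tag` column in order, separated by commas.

acct=A23: tier='premium' → outer ELSE → F
acct=A26: tier='premium' → outer ELSE → F
acct=A37: tier='basic' → outer ELSE → F
acct=A53: tier='basic' → outer ELSE → F
acct=A54: tier='premium' → outer ELSE → F
acct=A59: tier='vip' → outer ELSE → F
acct=A68: tier='plus' → inner[txns >= 51] → J
acct=A74: tier='basic' → outer ELSE → F
acct=A81: tier='basic' → outer ELSE → F
acct=A85: tier='basic' → outer ELSE → F
acct=A97: tier='premium' → outer ELSE → F
acct=A99: tier='plus' → inner[txns >= 51] → J

F, F, F, F, F, F, J, F, F, F, F, J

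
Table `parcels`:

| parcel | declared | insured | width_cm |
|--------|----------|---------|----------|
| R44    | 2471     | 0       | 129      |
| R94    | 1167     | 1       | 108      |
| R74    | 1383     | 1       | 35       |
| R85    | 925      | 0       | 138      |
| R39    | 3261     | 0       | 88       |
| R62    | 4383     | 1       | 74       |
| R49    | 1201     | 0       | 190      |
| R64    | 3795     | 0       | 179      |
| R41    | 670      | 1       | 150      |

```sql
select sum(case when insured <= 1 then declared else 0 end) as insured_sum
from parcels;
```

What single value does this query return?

19256

parcel=R44: ✓ → 2471
parcel=R94: ✓ → 1167
parcel=R74: ✓ → 1383
parcel=R85: ✓ → 925
parcel=R39: ✓ → 3261
parcel=R62: ✓ → 4383
parcel=R49: ✓ → 1201
parcel=R64: ✓ → 3795
parcel=R41: ✓ → 670
insured_sum = 2471 + 1167 + 1383 + 925 + 3261 + 4383 + 1201 + 3795 + 670 = 19256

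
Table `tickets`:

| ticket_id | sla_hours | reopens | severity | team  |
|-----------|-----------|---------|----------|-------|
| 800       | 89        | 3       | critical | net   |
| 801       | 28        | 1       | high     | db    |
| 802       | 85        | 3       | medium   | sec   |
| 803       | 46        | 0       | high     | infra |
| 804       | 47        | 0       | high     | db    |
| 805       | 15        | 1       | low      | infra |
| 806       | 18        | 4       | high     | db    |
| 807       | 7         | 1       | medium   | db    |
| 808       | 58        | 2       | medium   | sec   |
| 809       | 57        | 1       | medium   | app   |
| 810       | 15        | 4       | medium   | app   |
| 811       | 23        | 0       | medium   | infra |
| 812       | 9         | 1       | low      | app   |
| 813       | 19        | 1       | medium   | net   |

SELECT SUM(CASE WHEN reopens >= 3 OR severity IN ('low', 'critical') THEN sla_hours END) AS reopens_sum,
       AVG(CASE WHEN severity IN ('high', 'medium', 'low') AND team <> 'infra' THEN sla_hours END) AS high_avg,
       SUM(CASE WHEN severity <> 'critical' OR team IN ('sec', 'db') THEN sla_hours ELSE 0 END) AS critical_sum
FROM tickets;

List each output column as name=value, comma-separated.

[reopens_sum: reopens >= 3 OR severity IN ('low', 'critical')]
ticket_id=800: ✓ → 89
ticket_id=801: ✗
ticket_id=802: ✓ → 85
ticket_id=803: ✗
ticket_id=804: ✗
ticket_id=805: ✓ → 15
ticket_id=806: ✓ → 18
ticket_id=807: ✗
ticket_id=808: ✗
ticket_id=809: ✗
ticket_id=810: ✓ → 15
ticket_id=811: ✗
ticket_id=812: ✓ → 9
ticket_id=813: ✗
reopens_sum = 89 + 85 + 15 + 18 + 15 + 9 = 231
—
[high_avg: severity IN ('high', 'medium', 'low') AND team <> 'infra']
ticket_id=800: ✗
ticket_id=801: ✓ → 28
ticket_id=802: ✓ → 85
ticket_id=803: ✗
ticket_id=804: ✓ → 47
ticket_id=805: ✗
ticket_id=806: ✓ → 18
ticket_id=807: ✓ → 7
ticket_id=808: ✓ → 58
ticket_id=809: ✓ → 57
ticket_id=810: ✓ → 15
ticket_id=811: ✗
ticket_id=812: ✓ → 9
ticket_id=813: ✓ → 19
high_avg = (28 + 85 + 47 + 18 + 7 + 58 + 57 + 15 + 9 + 19) / 10 = 34.3
—
[critical_sum: severity <> 'critical' OR team IN ('sec', 'db')]
ticket_id=800: ✗
ticket_id=801: ✓ → 28
ticket_id=802: ✓ → 85
ticket_id=803: ✓ → 46
ticket_id=804: ✓ → 47
ticket_id=805: ✓ → 15
ticket_id=806: ✓ → 18
ticket_id=807: ✓ → 7
ticket_id=808: ✓ → 58
ticket_id=809: ✓ → 57
ticket_id=810: ✓ → 15
ticket_id=811: ✓ → 23
ticket_id=812: ✓ → 9
ticket_id=813: ✓ → 19
critical_sum = 28 + 85 + 46 + 47 + 15 + 18 + 7 + 58 + 57 + 15 + 23 + 9 + 19 = 427

reopens_sum=231, high_avg=34.3, critical_sum=427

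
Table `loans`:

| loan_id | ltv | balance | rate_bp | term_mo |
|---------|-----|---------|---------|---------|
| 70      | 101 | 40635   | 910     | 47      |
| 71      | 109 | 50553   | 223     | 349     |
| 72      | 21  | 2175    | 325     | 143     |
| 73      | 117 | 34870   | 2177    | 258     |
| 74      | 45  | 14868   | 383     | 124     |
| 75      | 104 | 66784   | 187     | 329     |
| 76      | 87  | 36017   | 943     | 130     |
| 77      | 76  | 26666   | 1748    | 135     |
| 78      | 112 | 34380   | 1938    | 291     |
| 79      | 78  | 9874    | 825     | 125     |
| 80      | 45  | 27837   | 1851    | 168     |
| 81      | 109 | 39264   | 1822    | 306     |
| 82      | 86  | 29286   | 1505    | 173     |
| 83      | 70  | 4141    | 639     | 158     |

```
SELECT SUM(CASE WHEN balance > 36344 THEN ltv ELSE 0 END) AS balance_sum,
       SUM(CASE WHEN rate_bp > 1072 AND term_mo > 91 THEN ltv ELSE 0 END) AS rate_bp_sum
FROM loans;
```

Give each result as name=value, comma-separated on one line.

[balance_sum: balance > 36344]
loan_id=70: ✓ → 101
loan_id=71: ✓ → 109
loan_id=72: ✗
loan_id=73: ✗
loan_id=74: ✗
loan_id=75: ✓ → 104
loan_id=76: ✗
loan_id=77: ✗
loan_id=78: ✗
loan_id=79: ✗
loan_id=80: ✗
loan_id=81: ✓ → 109
loan_id=82: ✗
loan_id=83: ✗
balance_sum = 101 + 109 + 104 + 109 = 423
—
[rate_bp_sum: rate_bp > 1072 AND term_mo > 91]
loan_id=70: ✗
loan_id=71: ✗
loan_id=72: ✗
loan_id=73: ✓ → 117
loan_id=74: ✗
loan_id=75: ✗
loan_id=76: ✗
loan_id=77: ✓ → 76
loan_id=78: ✓ → 112
loan_id=79: ✗
loan_id=80: ✓ → 45
loan_id=81: ✓ → 109
loan_id=82: ✓ → 86
loan_id=83: ✗
rate_bp_sum = 117 + 76 + 112 + 45 + 109 + 86 = 545

balance_sum=423, rate_bp_sum=545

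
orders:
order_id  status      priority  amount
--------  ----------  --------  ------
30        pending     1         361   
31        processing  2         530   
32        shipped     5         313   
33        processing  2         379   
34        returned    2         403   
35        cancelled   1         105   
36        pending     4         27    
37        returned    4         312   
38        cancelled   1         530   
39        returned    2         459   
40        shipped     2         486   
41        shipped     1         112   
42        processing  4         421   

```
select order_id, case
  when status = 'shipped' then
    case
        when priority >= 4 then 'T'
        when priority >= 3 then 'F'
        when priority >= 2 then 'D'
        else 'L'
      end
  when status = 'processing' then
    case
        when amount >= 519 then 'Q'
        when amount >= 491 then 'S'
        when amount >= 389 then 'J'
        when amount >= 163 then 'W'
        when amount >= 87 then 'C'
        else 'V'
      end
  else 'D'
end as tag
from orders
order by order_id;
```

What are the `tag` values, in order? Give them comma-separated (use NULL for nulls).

D, Q, T, W, D, D, D, D, D, D, D, L, J

order_id=30: status='pending' → outer ELSE → D
order_id=31: status='processing' → inner[amount >= 519] → Q
order_id=32: status='shipped' → inner[priority >= 4] → T
order_id=33: status='processing' → inner[amount >= 163] → W
order_id=34: status='returned' → outer ELSE → D
order_id=35: status='cancelled' → outer ELSE → D
order_id=36: status='pending' → outer ELSE → D
order_id=37: status='returned' → outer ELSE → D
order_id=38: status='cancelled' → outer ELSE → D
order_id=39: status='returned' → outer ELSE → D
order_id=40: status='shipped' → inner[priority >= 2] → D
order_id=41: status='shipped' → inner[ELSE] → L
order_id=42: status='processing' → inner[amount >= 389] → J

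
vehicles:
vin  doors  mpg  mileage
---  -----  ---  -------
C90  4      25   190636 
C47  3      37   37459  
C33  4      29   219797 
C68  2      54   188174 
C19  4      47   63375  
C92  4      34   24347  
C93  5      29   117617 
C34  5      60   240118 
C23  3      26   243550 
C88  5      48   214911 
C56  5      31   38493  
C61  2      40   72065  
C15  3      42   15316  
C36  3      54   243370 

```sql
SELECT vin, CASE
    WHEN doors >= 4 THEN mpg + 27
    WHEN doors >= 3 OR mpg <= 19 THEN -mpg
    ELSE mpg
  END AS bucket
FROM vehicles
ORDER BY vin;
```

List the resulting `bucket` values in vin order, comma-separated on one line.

vin=C15: doors >= 3 OR mpg <= 19 → -42
vin=C19: doors >= 4 → 74
vin=C23: doors >= 3 OR mpg <= 19 → -26
vin=C33: doors >= 4 → 56
vin=C34: doors >= 4 → 87
vin=C36: doors >= 3 OR mpg <= 19 → -54
vin=C47: doors >= 3 OR mpg <= 19 → -37
vin=C56: doors >= 4 → 58
vin=C61: ELSE → 40
vin=C68: ELSE → 54
vin=C88: doors >= 4 → 75
vin=C90: doors >= 4 → 52
vin=C92: doors >= 4 → 61
vin=C93: doors >= 4 → 56

-42, 74, -26, 56, 87, -54, -37, 58, 40, 54, 75, 52, 61, 56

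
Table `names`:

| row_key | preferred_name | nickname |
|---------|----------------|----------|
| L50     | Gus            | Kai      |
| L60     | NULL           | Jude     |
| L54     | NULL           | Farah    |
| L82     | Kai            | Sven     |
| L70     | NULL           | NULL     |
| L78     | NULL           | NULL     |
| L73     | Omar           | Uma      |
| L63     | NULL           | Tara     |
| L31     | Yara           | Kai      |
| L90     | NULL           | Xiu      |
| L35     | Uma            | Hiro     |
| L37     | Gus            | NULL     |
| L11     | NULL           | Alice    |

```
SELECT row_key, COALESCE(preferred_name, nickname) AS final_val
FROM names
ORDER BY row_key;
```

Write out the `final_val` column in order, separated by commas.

Alice, Yara, Uma, Gus, Gus, Farah, Jude, Tara, NULL, Omar, NULL, Kai, Xiu

row_key=L11: preferred_name=NULL, nickname=Alice → Alice
row_key=L31: preferred_name=Yara → Yara
row_key=L35: preferred_name=Uma → Uma
row_key=L37: preferred_name=Gus → Gus
row_key=L50: preferred_name=Gus → Gus
row_key=L54: preferred_name=NULL, nickname=Farah → Farah
row_key=L60: preferred_name=NULL, nickname=Jude → Jude
row_key=L63: preferred_name=NULL, nickname=Tara → Tara
row_key=L70: preferred_name=NULL, nickname=NULL (all NULL) → NULL
row_key=L73: preferred_name=Omar → Omar
row_key=L78: preferred_name=NULL, nickname=NULL (all NULL) → NULL
row_key=L82: preferred_name=Kai → Kai
row_key=L90: preferred_name=NULL, nickname=Xiu → Xiu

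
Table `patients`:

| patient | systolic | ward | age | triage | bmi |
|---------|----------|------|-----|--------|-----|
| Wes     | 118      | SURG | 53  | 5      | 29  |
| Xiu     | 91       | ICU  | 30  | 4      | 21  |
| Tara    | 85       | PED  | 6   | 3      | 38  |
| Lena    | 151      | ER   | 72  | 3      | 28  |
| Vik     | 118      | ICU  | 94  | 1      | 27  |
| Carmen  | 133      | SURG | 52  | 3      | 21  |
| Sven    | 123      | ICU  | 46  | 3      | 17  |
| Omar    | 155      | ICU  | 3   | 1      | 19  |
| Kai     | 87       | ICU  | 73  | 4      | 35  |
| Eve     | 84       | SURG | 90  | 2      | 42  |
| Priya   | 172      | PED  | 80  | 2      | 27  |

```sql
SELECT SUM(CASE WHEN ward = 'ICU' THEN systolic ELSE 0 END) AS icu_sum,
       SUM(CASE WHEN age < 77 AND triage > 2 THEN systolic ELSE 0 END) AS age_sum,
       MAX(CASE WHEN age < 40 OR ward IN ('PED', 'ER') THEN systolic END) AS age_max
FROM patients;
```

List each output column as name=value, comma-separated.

[icu_sum: ward = 'ICU']
patient=Wes: ✗
patient=Xiu: ✓ → 91
patient=Tara: ✗
patient=Lena: ✗
patient=Vik: ✓ → 118
patient=Carmen: ✗
patient=Sven: ✓ → 123
patient=Omar: ✓ → 155
patient=Kai: ✓ → 87
patient=Eve: ✗
patient=Priya: ✗
icu_sum = 91 + 118 + 123 + 155 + 87 = 574
—
[age_sum: age < 77 AND triage > 2]
patient=Wes: ✓ → 118
patient=Xiu: ✓ → 91
patient=Tara: ✓ → 85
patient=Lena: ✓ → 151
patient=Vik: ✗
patient=Carmen: ✓ → 133
patient=Sven: ✓ → 123
patient=Omar: ✗
patient=Kai: ✓ → 87
patient=Eve: ✗
patient=Priya: ✗
age_sum = 118 + 91 + 85 + 151 + 133 + 123 + 87 = 788
—
[age_max: age < 40 OR ward IN ('PED', 'ER')]
patient=Wes: ✗
patient=Xiu: ✓ → 91
patient=Tara: ✓ → 85
patient=Lena: ✓ → 151
patient=Vik: ✗
patient=Carmen: ✗
patient=Sven: ✗
patient=Omar: ✓ → 155
patient=Kai: ✗
patient=Eve: ✗
patient=Priya: ✓ → 172
age_max = MAX(91, 85, 151, 155, 172) = 172

icu_sum=574, age_sum=788, age_max=172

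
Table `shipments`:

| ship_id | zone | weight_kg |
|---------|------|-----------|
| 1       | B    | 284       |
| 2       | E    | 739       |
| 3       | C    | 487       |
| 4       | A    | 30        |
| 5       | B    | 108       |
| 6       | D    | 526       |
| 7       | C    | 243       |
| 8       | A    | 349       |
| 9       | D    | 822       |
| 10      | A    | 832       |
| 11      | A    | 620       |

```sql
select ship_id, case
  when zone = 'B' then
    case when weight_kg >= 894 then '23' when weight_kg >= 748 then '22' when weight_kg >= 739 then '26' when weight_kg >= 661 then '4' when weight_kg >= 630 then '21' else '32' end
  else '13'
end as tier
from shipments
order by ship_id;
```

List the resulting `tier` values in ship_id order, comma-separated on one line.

32, 13, 13, 13, 32, 13, 13, 13, 13, 13, 13

ship_id=1: zone='B' → inner[ELSE] → 32
ship_id=2: zone='E' → outer ELSE → 13
ship_id=3: zone='C' → outer ELSE → 13
ship_id=4: zone='A' → outer ELSE → 13
ship_id=5: zone='B' → inner[ELSE] → 32
ship_id=6: zone='D' → outer ELSE → 13
ship_id=7: zone='C' → outer ELSE → 13
ship_id=8: zone='A' → outer ELSE → 13
ship_id=9: zone='D' → outer ELSE → 13
ship_id=10: zone='A' → outer ELSE → 13
ship_id=11: zone='A' → outer ELSE → 13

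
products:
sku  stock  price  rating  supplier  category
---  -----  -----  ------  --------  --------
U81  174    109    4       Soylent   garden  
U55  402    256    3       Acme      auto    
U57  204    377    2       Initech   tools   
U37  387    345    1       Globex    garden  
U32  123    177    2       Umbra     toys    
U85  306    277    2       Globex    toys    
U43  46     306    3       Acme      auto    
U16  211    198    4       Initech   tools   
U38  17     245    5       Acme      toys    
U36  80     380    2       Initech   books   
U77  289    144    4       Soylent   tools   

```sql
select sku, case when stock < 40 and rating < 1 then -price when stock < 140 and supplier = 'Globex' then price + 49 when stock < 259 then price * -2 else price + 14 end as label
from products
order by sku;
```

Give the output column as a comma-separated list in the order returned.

sku=U16: stock < 259 → -396
sku=U32: stock < 259 → -354
sku=U36: stock < 259 → -760
sku=U37: ELSE → 359
sku=U38: stock < 259 → -490
sku=U43: stock < 259 → -612
sku=U55: ELSE → 270
sku=U57: stock < 259 → -754
sku=U77: ELSE → 158
sku=U81: stock < 259 → -218
sku=U85: ELSE → 291

-396, -354, -760, 359, -490, -612, 270, -754, 158, -218, 291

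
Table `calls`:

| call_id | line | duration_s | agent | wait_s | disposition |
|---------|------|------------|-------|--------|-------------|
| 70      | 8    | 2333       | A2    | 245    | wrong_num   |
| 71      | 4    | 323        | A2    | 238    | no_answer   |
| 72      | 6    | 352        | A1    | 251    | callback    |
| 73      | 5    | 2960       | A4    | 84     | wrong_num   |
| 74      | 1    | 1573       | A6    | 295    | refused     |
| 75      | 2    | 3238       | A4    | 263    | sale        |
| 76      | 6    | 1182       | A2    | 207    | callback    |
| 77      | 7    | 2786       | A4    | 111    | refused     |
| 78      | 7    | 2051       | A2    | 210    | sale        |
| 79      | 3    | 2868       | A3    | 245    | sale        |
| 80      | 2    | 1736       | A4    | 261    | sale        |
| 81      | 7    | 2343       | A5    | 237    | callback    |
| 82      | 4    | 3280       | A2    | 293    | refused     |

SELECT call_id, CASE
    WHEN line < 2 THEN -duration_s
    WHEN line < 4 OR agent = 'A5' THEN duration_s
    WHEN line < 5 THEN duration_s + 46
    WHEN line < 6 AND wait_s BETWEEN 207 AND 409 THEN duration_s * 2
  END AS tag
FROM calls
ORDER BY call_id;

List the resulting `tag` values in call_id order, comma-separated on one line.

NULL, 369, NULL, NULL, -1573, 3238, NULL, NULL, NULL, 2868, 1736, 2343, 3326

call_id=70: (no match → NULL) → NULL
call_id=71: line < 5 → 369
call_id=72: (no match → NULL) → NULL
call_id=73: (no match → NULL) → NULL
call_id=74: line < 2 → -1573
call_id=75: line < 4 OR agent = 'A5' → 3238
call_id=76: (no match → NULL) → NULL
call_id=77: (no match → NULL) → NULL
call_id=78: (no match → NULL) → NULL
call_id=79: line < 4 OR agent = 'A5' → 2868
call_id=80: line < 4 OR agent = 'A5' → 1736
call_id=81: line < 4 OR agent = 'A5' → 2343
call_id=82: line < 5 → 3326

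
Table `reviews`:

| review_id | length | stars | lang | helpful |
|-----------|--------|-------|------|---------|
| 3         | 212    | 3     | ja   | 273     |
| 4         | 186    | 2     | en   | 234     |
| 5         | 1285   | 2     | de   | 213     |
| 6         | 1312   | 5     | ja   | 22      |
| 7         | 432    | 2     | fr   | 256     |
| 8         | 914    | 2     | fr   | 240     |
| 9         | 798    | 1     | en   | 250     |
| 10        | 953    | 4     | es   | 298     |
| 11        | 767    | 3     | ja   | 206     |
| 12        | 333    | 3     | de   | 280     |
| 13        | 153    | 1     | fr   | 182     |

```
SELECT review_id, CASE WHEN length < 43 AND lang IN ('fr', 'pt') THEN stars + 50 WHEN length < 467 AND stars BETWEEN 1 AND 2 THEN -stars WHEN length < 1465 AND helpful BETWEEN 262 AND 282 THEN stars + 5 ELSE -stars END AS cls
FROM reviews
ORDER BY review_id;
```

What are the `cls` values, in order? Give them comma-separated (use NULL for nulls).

review_id=3: length < 1465 AND helpful BETWEEN 262 AND 282 → 8
review_id=4: length < 467 AND stars BETWEEN 1 AND 2 → -2
review_id=5: ELSE → -2
review_id=6: ELSE → -5
review_id=7: length < 467 AND stars BETWEEN 1 AND 2 → -2
review_id=8: ELSE → -2
review_id=9: ELSE → -1
review_id=10: ELSE → -4
review_id=11: ELSE → -3
review_id=12: length < 1465 AND helpful BETWEEN 262 AND 282 → 8
review_id=13: length < 467 AND stars BETWEEN 1 AND 2 → -1

8, -2, -2, -5, -2, -2, -1, -4, -3, 8, -1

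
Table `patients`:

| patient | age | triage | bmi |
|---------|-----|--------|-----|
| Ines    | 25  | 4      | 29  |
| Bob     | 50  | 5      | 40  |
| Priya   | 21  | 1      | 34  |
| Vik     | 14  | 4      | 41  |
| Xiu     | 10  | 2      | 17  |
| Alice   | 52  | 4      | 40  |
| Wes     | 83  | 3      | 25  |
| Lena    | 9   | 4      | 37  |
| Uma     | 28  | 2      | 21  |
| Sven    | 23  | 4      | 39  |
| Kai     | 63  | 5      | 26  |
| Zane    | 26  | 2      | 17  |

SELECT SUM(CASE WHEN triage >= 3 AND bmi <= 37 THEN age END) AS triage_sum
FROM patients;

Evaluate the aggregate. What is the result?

180

patient=Ines: ✓ → 25
patient=Bob: ✗
patient=Priya: ✗
patient=Vik: ✗
patient=Xiu: ✗
patient=Alice: ✗
patient=Wes: ✓ → 83
patient=Lena: ✓ → 9
patient=Uma: ✗
patient=Sven: ✗
patient=Kai: ✓ → 63
patient=Zane: ✗
triage_sum = 25 + 83 + 9 + 63 = 180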